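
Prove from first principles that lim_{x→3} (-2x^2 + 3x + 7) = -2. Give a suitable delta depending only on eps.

Suppose eps > 0. We want delta > 0 such that 0 < |x − 3| < delta implies |(-2x^2 + 3x + 7) + 2| < eps.
(-2x^2 + 3x + 7) + 2 = -2x^2 + 3x + 9 = (x − 3)(-2x - 3).
So |(-2x^2 + 3x + 7) + 2| = |x − 3|·|-2x - 3|.
Assume first that |x − 3| < 1, so |x| < 4. Then |-2x - 3| ≤ 2·4 + 3 = 11.
Hence |(-2x^2 + 3x + 7) + 2| ≤ 11|x − 3| < eps provided |x − 3| < eps/11.
Choosing delta = min(1, eps/11) ensures both conditions, hence |(-2x^2 + 3x + 7) + 2| < eps.

delta = min(1, eps/11)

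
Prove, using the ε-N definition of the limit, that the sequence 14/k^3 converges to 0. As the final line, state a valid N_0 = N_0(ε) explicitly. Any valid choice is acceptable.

N_0 = (14/ε)^{1/3}

Fix ε > 0. For k ≥ 1, |14/k^3 − 0| = 14/k^3.
14/k^3 < ε ⇔ k^3 > 14/ε ⇔ k > (14/ε)^{1/3}.
Take N_0 = (14/ε)^{1/3}. Then k > N_0 implies 14/k^3 < ε.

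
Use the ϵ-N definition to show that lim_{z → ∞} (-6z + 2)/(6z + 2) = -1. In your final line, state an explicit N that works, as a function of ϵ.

N = (2/3)/ϵ

Let ϵ > 0. We seek N > 0 such that z > N implies |(-6z + 2)/(6z + 2) + 1| < ϵ.
(-6z + 2)/(6z + 2) + 1 = (6(-6z + 2) − (-6)(6z + 2)) / (6(6z + 2)) = 24/(6(6z + 2)).
For z > 0 we have 6z + 2 > 6z, so |(-6z + 2)/(6z + 2) + 1| = 24/(6(6z + 2)) < 24/(6·6z) = (2/3)/z.
Thus |(-6z + 2)/(6z + 2) + 1| < ϵ whenever z > (2/3)/ϵ.
Take N = (2/3)/ϵ. If z > N then |(-6z + 2)/(6z + 2) + 1| < (2/3)/z < ϵ.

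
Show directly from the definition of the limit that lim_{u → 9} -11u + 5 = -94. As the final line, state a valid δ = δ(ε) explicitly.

Let ε > 0. We need δ > 0 so that 0 < |u − 9| < δ implies |(-11u + 5) + 94| < ε.
Since (-11u + 5) + 94 = -11(u − 9), we have |(-11u + 5) + 94| = 11|u − 9|.
Thus it suffices that |u − 9| < ε/11.
Take δ = ε/11. If 0 < |u − 9| < δ then |(-11u + 5) + 94| = 11|u − 9| < 11·(ε/11) = ε.

δ = ε/11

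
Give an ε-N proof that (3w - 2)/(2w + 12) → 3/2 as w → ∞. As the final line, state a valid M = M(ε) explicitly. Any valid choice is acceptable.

Suppose ε > 0. We seek M > 0 such that w > M implies |(3w - 2)/(2w + 12) − (3/2)| < ε.
(3w - 2)/(2w + 12) − (3/2) = (2(3w - 2) − 3(2w + 12)) / (2(2w + 12)) = -40/(2(2w + 12)).
For w > 0 we have 2w + 12 > 2w, so |(3w - 2)/(2w + 12) − (3/2)| = 40/(2(2w + 12)) < 40/(2·2w) = 10/w.
Thus |(3w - 2)/(2w + 12) − (3/2)| < ε whenever w > 10/ε.
Take M = 10/ε. If w > M then |(3w - 2)/(2w + 12) − (3/2)| < 10/w < ε.

M = 10/ε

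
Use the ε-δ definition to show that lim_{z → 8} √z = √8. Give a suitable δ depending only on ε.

δ = min(8, √8·ε)

Suppose ε > 0. We want δ > 0 such that 0 < |z − 8| < δ implies |√z − √8| < ε.
Multiplying by the conjugate, |√z − √8| = |z − 8|/(√z + √8).
Restrict δ ≤ 8 so that |z − 8| < 8 forces z > 0, and then √z + √8 > √8.
Hence |√z − √8| < |z − 8|/√8, which is < ε once |z − 8| < √8·ε.
Take δ = min(8, √8·ε). If 0 < |z − 8| < δ then z > 0 and |√z − √8| < |z − 8|/√8 < ε.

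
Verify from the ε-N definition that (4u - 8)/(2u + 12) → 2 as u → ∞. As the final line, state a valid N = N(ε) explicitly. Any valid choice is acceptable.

Let ε > 0. We seek N > 0 such that u > N implies |(4u - 8)/(2u + 12) − 2| < ε.
(4u - 8)/(2u + 12) − 2 = (2(4u - 8) − 4(2u + 12)) / (2(2u + 12)) = -64/(2(2u + 12)).
For u > 0 we have 2u + 12 > 2u, so |(4u - 8)/(2u + 12) − 2| = 64/(2(2u + 12)) < 64/(2·2u) = 16/u.
Thus |(4u - 8)/(2u + 12) − 2| < ε whenever u > 16/ε.
Take N = 16/ε. If u > N then |(4u - 8)/(2u + 12) − 2| < 16/u < ε.

N = 16/ε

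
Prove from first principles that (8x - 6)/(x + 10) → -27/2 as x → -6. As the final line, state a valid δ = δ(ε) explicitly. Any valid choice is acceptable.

Suppose ε > 0. We want δ > 0 with 0 < |x + 6| < δ ⇒ |(8x - 6)/(x + 10) + 27/2| < ε.
Combining over a common denominator, (8x - 6)/(x + 10) + 27/2 = [(8x - 6)·4 − (-54)·(x + 10)] / [4·(x + 10)] = 86(x + 6) / (4(x + 10)).
So |(8x - 6)/(x + 10) + 27/2| = 86|x + 6| / (4·|x + 10|).
Restrict δ ≤ 2. Then |x + 6| < 2 gives |x + 10| = |(x + 6) + 4| ≥ 4 − 2 = 2.
Hence |(8x - 6)/(x + 10) + 27/2| < 86|x + 6|/(4·2) = (43/4)|x + 6|, which is < ε once |x + 6| < (4/43)ε.
Take δ = min(2, (4/43)ε). Then 0 < |x + 6| < δ forces both bounds, so |(8x - 6)/(x + 10) + 27/2| < ε.

δ = min(2, (4/43)ε)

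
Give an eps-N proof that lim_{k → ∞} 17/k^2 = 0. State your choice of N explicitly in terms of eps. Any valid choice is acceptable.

N = (17/eps)^{1/2}

Suppose eps > 0. For k ≥ 1, |17/k^2 − 0| = 17/k^2.
17/k^2 < eps ⇔ k^2 > 17/eps ⇔ k > (17/eps)^{1/2}.
Take N = (17/eps)^{1/2}. Then k > N implies 17/k^2 < eps.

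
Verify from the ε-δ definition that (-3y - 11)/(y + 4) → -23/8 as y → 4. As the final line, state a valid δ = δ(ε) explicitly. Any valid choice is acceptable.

Fix ε > 0. We want δ > 0 with 0 < |y − 4| < δ ⇒ |(-3y - 11)/(y + 4) + 23/8| < ε.
Combining over a common denominator, (-3y - 11)/(y + 4) + 23/8 = [(-3y - 11)·8 − (-23)·(y + 4)] / [8·(y + 4)] = -1(y − 4) / (8(y + 4)).
So |(-3y - 11)/(y + 4) + 23/8| = |y − 4| / (8·|y + 4|).
Require δ ≤ 4, so |y + 4| ≥ |8| − |y − 4| > 8 − 4 = 4.
Hence |(-3y - 11)/(y + 4) + 23/8| < |y − 4|/(8·4) = (1/32)|y − 4|, which is < ε once |y − 4| < 32ε.
Take δ = min(4, 32ε). Then 0 < |y − 4| < δ forces both bounds, so |(-3y - 11)/(y + 4) + 23/8| < ε.

δ = min(4, 32ε)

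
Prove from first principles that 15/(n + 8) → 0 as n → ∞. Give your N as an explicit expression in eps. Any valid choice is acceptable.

N = 15/eps

Let eps > 0 be given. For n ≥ 1, |15/(n + 8) − 0| = 15/(n + 8) ≤ 15/n.
We need 15/n < eps, i.e. n > 15/eps.
Take N = 15/eps. If n > N then |15/(n + 8)| ≤ 15/n < eps.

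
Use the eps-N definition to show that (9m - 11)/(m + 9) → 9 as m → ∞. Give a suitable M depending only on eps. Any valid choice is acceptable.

M = 92/eps

Suppose eps > 0. For m ≥ 1, |(9m - 11)/(m + 9) − 9| = |-92|/((m + 9)) = 92/((m + 9)).
Since m + 9 ≥ m for m ≥ 1, this is ≤ 92/(m) = 92/m.
So |(9m - 11)/(m + 9) − 9| < eps whenever m > 92/eps.
Take M = 92/eps. If m > M then |(9m - 11)/(m + 9) − 9| ≤ 92/m < eps.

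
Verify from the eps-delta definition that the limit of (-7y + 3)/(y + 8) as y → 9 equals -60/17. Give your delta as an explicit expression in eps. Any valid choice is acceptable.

delta = min(17/2, (289/118)eps)

Let eps > 0 be given. We want delta > 0 with 0 < |y − 9| < delta ⇒ |(-7y + 3)/(y + 8) + 60/17| < eps.
Combining over a common denominator, (-7y + 3)/(y + 8) + 60/17 = [(-7y + 3)·17 − (-60)·(y + 8)] / [17·(y + 8)] = -59(y − 9) / (17(y + 8)).
So |(-7y + 3)/(y + 8) + 60/17| = 59|y − 9| / (17·|y + 8|).
Restrict delta ≤ 17/2. Then |y − 9| < 17/2 gives |y + 8| = |(y − 9) + 17| ≥ 17 − 17/2 = 17/2.
Hence |(-7y + 3)/(y + 8) + 60/17| < 59|y − 9|/(17·(17/2)) = (118/289)|y − 9|, which is < eps once |y − 9| < (289/118)eps.
Take delta = min(17/2, (289/118)eps). Then 0 < |y − 9| < delta forces both bounds, so |(-7y + 3)/(y + 8) + 60/17| < eps.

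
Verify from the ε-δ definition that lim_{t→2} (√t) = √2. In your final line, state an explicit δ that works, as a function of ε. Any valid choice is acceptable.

δ = min(2, √2·ε)

Suppose ε > 0. We want δ > 0 such that 0 < |t − 2| < δ implies |√t − √2| < ε.
Multiplying by the conjugate, |√t − √2| = |t − 2|/(√t + √2).
Restrict δ ≤ 2 so that |t − 2| < 2 forces t > 0, and then √t + √2 > √2.
Hence |√t − √2| < |t − 2|/√2, which is < ε once |t − 2| < √2·ε.
Take δ = min(2, √2·ε). If 0 < |t − 2| < δ then t > 0 and |√t − √2| < |t − 2|/√2 < ε.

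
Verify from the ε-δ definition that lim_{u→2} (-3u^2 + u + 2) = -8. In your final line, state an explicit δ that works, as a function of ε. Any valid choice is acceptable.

Suppose ε > 0. We want δ > 0 such that 0 < |u − 2| < δ implies |(-3u^2 + u + 2) + 8| < ε.
(-3u^2 + u + 2) + 8 = -3u^2 + u + 10 = (u − 2)(-3u - 5).
So |(-3u^2 + u + 2) + 8| = |u − 2|·|-3u - 5|.
Require δ ≤ 2. Then |u − 2| < 2 gives |u| < 4, and by the triangle inequality |-3u - 5| ≤ 3·4 + 5 = 17.
Hence |(-3u^2 + u + 2) + 8| ≤ 17|u − 2| < ε provided |u − 2| < ε/17.
Choosing δ = min(2, ε/17) ensures both conditions, hence |(-3u^2 + u + 2) + 8| < ε.

δ = min(2, ε/17)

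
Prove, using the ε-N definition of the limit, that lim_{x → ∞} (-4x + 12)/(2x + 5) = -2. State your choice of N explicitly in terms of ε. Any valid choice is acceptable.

N = 11/ε

Fix ε > 0. We seek N > 0 such that x > N implies |(-4x + 12)/(2x + 5) + 2| < ε.
(-4x + 12)/(2x + 5) + 2 = (2(-4x + 12) − (-4)(2x + 5)) / (2(2x + 5)) = 44/(2(2x + 5)).
For x > 0 we have 2x + 5 > 2x, so |(-4x + 12)/(2x + 5) + 2| = 44/(2(2x + 5)) < 44/(2·2x) = 11/x.
Thus |(-4x + 12)/(2x + 5) + 2| < ε whenever x > 11/ε.
Take N = 11/ε. If x > N then |(-4x + 12)/(2x + 5) + 2| < 11/x < ε.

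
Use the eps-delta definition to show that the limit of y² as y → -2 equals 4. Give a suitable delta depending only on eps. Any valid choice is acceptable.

Let eps > 0 be given. We seek delta > 0 with 0 < |y + 2| < delta ⇒ |y² − 4| < eps.
Factor: y² − 4 = (y + 2)(y - 2), so |y² − 4| = |y + 2|·|y - 2|.
Restrict delta ≤ 2. Then |y + 2| < 2 gives |y| < 4, so by the triangle inequality |y - 2| ≤ 4 + 2 = 6.
Hence |y² − 4| ≤ 6|y + 2|, which is < eps once |y + 2| < eps/6.
Take delta = min(2, eps/6). If 0 < |y + 2| < delta then both bounds hold and |y² − 4| ≤ 6|y + 2| < 6·(eps/6) = eps.

delta = min(2, eps/6)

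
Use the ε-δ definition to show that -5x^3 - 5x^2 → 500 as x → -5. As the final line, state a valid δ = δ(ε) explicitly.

Let ε > 0. We want δ > 0 such that 0 < |x + 5| < δ implies |(-5x^3 - 5x^2) − 500| < ε.
(-5x^3 - 5x^2) − 500 = -5x^3 - 5x^2 - 500 = (x + 5)(-5x^2 + 20x - 100).
So |(-5x^3 - 5x^2) − 500| = |x + 5|·|-5x^2 + 20x - 100|.
Assume first that |x + 5| < 2, so |x| < 7. Then |-5x^2 + 20x - 100| ≤ 5·7^2 + 20·7 + 100 = 485.
Hence |(-5x^3 - 5x^2) − 500| ≤ 485|x + 5| < ε provided |x + 5| < ε/485.
Choosing δ = min(2, ε/485) ensures both conditions, hence |(-5x^3 - 5x^2) − 500| < ε.

δ = min(2, ε/485)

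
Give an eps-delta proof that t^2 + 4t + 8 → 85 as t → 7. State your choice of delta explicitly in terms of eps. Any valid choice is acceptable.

delta = min(1, eps/19)

Suppose eps > 0. We want delta > 0 such that 0 < |t − 7| < delta implies |(t^2 + 4t + 8) − 85| < eps.
(t^2 + 4t + 8) − 85 = t^2 + 4t - 77 = (t − 7)(t + 11).
So |(t^2 + 4t + 8) − 85| = |t − 7|·|t + 11|.
Require delta ≤ 1. Then |t − 7| < 1 gives |t| < 8, and by the triangle inequality |t + 11| ≤ 8 + 11 = 19.
Hence |(t^2 + 4t + 8) − 85| ≤ 19|t − 7| < eps provided |t − 7| < eps/19.
Choosing delta = min(1, eps/19) ensures both conditions, hence |(t^2 + 4t + 8) − 85| < eps.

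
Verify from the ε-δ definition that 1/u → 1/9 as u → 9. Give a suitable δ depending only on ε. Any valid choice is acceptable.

Let ε > 0. We seek δ > 0 such that 0 < |u − 9| < δ implies |1/u − (1/9)| < ε.
|1/u − (1/9)| = |9 − u|/(9·|u|) = |u − 9|/(9|u|).
Restrict δ ≤ 9/2. Then |u − 9| < 9/2 gives |u| > 9/2, so 9|u| > 81/2.
Then |1/u − (1/9)| < |u − 9|/(81/2), which is < ε when |u − 9| < (81/2)ε.
Take δ = min(9/2, (81/2)ε). Then 0 < |u − 9| < δ gives both |u − 9| < 9/2 and |u − 9| < (81/2)ε, so |1/u − (1/9)| < ε.

δ = min(9/2, (81/2)ε)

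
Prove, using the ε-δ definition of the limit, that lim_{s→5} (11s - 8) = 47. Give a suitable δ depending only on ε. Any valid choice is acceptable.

δ = ε/11

Suppose ε > 0. We need δ > 0 so that 0 < |s − 5| < δ implies |(11s - 8) − 47| < ε.
Since (11s - 8) − 47 = 11(s − 5), we have |(11s - 8) − 47| = 11|s − 5|.
So 11|s − 5| < ε exactly when |s − 5| < ε/11.
Choosing δ = ε/11 gives |(11s - 8) − 47| = 11|s − 5| < ε whenever |s − 5| < δ.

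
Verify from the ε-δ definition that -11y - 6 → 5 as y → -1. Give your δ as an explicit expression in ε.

δ = ε/11

Let ε > 0. We need δ > 0 so that 0 < |y + 1| < δ implies |(-11y - 6) − 5| < ε.
|(-11y - 6) − 5| = |-11y - 11| = 11|y + 1|.
Thus it suffices that |y + 1| < ε/11.
Choosing δ = ε/11 gives |(-11y - 6) − 5| = 11|y + 1| < ε whenever |y + 1| < δ.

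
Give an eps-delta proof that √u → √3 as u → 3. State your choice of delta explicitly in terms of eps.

delta = min(3, √3·eps)

Suppose eps > 0. We want delta > 0 such that 0 < |u − 3| < delta implies |√u − √3| < eps.
Rationalise: √u − √3 = (u − 3)/(√u + √3), so |√u − √3| = |u − 3|/(√u + √3).
Restrict delta ≤ 3 so that |u − 3| < 3 forces u > 0, and then √u + √3 > √3.
Hence |√u − √3| < |u − 3|/√3, which is < eps once |u − 3| < √3·eps.
Take delta = min(3, √3·eps). If 0 < |u − 3| < delta then u > 0 and |√u − √3| < |u − 3|/√3 < eps.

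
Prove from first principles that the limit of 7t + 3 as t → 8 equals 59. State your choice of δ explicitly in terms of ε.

Let ε > 0. We need δ > 0 so that 0 < |t − 8| < δ implies |(7t + 3) − 59| < ε.
Since (7t + 3) − 59 = 7(t − 8), we have |(7t + 3) − 59| = 7|t − 8|.
Thus it suffices that |t − 8| < ε/7.
Choosing δ = ε/7 gives |(7t + 3) − 59| = 7|t − 8| < ε whenever |t − 8| < δ.

δ = ε/7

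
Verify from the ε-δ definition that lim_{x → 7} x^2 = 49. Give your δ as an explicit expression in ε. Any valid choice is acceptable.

Let ε > 0 be given. We seek δ > 0 with 0 < |x − 7| < δ ⇒ |x^2 − 49| < ε.
Factor: x^2 − 49 = (x − 7)(x + 7), so |x^2 − 49| = |x − 7|·|x + 7|.
Restrict δ ≤ 1. Then |x − 7| < 1 gives |x| < 8, so by the triangle inequality |x + 7| ≤ 8 + 7 = 15.
Hence |x^2 − 49| ≤ 15|x − 7|, which is < ε once |x − 7| < ε/15.
Take δ = min(1, ε/15). If 0 < |x − 7| < δ then both bounds hold and |x^2 − 49| ≤ 15|x − 7| < 15·(ε/15) = ε.

δ = min(1, ε/15)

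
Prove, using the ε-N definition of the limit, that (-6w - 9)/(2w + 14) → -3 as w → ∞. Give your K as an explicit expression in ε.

K = (33/2)/ε

Suppose ε > 0. We seek K > 0 such that w > K implies |(-6w - 9)/(2w + 14) + 3| < ε.
(-6w - 9)/(2w + 14) + 3 = (2(-6w - 9) − (-6)(2w + 14)) / (2(2w + 14)) = 66/(2(2w + 14)).
For w > 0 we have 2w + 14 > 2w, so |(-6w - 9)/(2w + 14) + 3| = 66/(2(2w + 14)) < 66/(2·2w) = (33/2)/w.
Thus |(-6w - 9)/(2w + 14) + 3| < ε whenever w > (33/2)/ε.
Take K = (33/2)/ε. If w > K then |(-6w - 9)/(2w + 14) + 3| < (33/2)/w < ε.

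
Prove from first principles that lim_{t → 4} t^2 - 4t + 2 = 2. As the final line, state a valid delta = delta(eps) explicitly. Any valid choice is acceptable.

delta = min(1, eps/5)

Let eps > 0. We want delta > 0 such that 0 < |t − 4| < delta implies |(t^2 - 4t + 2) − 2| < eps.
(t^2 - 4t + 2) − 2 = t^2 - 4t = (t − 4)(t).
So |(t^2 - 4t + 2) − 2| = |t − 4|·|t|.
Require delta ≤ 1. Then |t − 4| < 1 gives |t| < 5, and by the triangle inequality |t| ≤ 5 = 5.
Hence |(t^2 - 4t + 2) − 2| ≤ 5|t − 4| < eps provided |t − 4| < eps/5.
Choosing delta = min(1, eps/5) ensures both conditions, hence |(t^2 - 4t + 2) − 2| < eps.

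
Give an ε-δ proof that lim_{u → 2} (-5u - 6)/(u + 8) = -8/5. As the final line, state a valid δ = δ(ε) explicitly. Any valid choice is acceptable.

Let ε > 0 be given. We want δ > 0 with 0 < |u − 2| < δ ⇒ |(-5u - 6)/(u + 8) + 8/5| < ε.
Combining over a common denominator, (-5u - 6)/(u + 8) + 8/5 = [(-5u - 6)·10 − (-16)·(u + 8)] / [10·(u + 8)] = -34(u − 2) / (10(u + 8)).
So |(-5u - 6)/(u + 8) + 8/5| = 34|u − 2| / (10·|u + 8|).
Require δ ≤ 5, so |u + 8| ≥ |10| − |u − 2| > 10 − 5 = 5.
Hence |(-5u - 6)/(u + 8) + 8/5| < 34|u − 2|/(10·5) = (17/25)|u − 2|, which is < ε once |u − 2| < (25/17)ε.
Take δ = min(5, (25/17)ε). Then 0 < |u − 2| < δ forces both bounds, so |(-5u - 6)/(u + 8) + 8/5| < ε.

δ = min(5, (25/17)ε)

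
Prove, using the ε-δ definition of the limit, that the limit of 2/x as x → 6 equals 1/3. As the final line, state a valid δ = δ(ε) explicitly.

Suppose ε > 0. We seek δ > 0 such that 0 < |x − 6| < δ implies |2/x − (1/3)| < ε.
|2/x − (1/3)| = 2·|6 − x|/(6·|x|) = 2|x − 6|/(6|x|).
Require δ ≤ 3 so that |x| > 6 − 3 = 3, hence 6|x| > 18.
Then |2/x − (1/3)| < 2|x − 6|/18, which is < ε when |x − 6| < 9ε.
Take δ = min(3, 9ε). Then 0 < |x − 6| < δ gives both |x − 6| < 3 and |x − 6| < 9ε, so |2/x − (1/3)| < ε.

δ = min(3, 9ε)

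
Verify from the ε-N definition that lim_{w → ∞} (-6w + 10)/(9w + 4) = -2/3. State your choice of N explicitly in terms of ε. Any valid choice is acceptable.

Let ε > 0. We seek N > 0 such that w > N implies |(-6w + 10)/(9w + 4) + 2/3| < ε.
(-6w + 10)/(9w + 4) + 2/3 = (9(-6w + 10) − (-6)(9w + 4)) / (9(9w + 4)) = 114/(9(9w + 4)).
For w > 0 we have 9w + 4 > 9w, so |(-6w + 10)/(9w + 4) + 2/3| = 114/(9(9w + 4)) < 114/(9·9w) = (38/27)/w.
Thus |(-6w + 10)/(9w + 4) + 2/3| < ε whenever w > (38/27)/ε.
Take N = (38/27)/ε. If w > N then |(-6w + 10)/(9w + 4) + 2/3| < (38/27)/w < ε.

N = (38/27)/ε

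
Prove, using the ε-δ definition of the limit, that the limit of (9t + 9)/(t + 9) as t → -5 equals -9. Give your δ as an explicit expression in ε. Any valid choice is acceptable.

Let ε > 0. We want δ > 0 with 0 < |t + 5| < δ ⇒ |(9t + 9)/(t + 9) + 9| < ε.
Combining over a common denominator, (9t + 9)/(t + 9) + 9 = [(9t + 9)·4 − (-36)·(t + 9)] / [4·(t + 9)] = 72(t + 5) / (4(t + 9)).
So |(9t + 9)/(t + 9) + 9| = 72|t + 5| / (4·|t + 9|).
Require δ ≤ 2, so |t + 9| ≥ |4| − |t + 5| > 4 − 2 = 2.
Hence |(9t + 9)/(t + 9) + 9| < 72|t + 5|/(4·2) = 9|t + 5|, which is < ε once |t + 5| < (1/9)ε.
Take δ = min(2, (1/9)ε). Then 0 < |t + 5| < δ forces both bounds, so |(9t + 9)/(t + 9) + 9| < ε.

δ = min(2, (1/9)ε)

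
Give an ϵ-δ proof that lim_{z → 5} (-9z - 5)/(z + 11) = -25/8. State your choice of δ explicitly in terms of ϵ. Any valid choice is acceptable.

δ = min(8, (64/47)ϵ)

Fix ϵ > 0. We want δ > 0 with 0 < |z − 5| < δ ⇒ |(-9z - 5)/(z + 11) + 25/8| < ϵ.
Combining over a common denominator, (-9z - 5)/(z + 11) + 25/8 = [(-9z - 5)·16 − (-50)·(z + 11)] / [16·(z + 11)] = -94(z − 5) / (16(z + 11)).
So |(-9z - 5)/(z + 11) + 25/8| = 94|z − 5| / (16·|z + 11|).
Require δ ≤ 8, so |z + 11| ≥ |16| − |z − 5| > 16 − 8 = 8.
Hence |(-9z - 5)/(z + 11) + 25/8| < 94|z − 5|/(16·8) = (47/64)|z − 5|, which is < ϵ once |z − 5| < (64/47)ϵ.
Take δ = min(8, (64/47)ϵ). Then 0 < |z − 5| < δ forces both bounds, so |(-9z - 5)/(z + 11) + 25/8| < ϵ.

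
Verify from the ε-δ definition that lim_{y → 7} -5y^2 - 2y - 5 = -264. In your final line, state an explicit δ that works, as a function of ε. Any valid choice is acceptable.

Let ε > 0 be given. We want δ > 0 such that 0 < |y − 7| < δ implies |(-5y^2 - 2y - 5) + 264| < ε.
(-5y^2 - 2y - 5) + 264 = -5y^2 - 2y + 259 = (y − 7)(-5y - 37).
So |(-5y^2 - 2y - 5) + 264| = |y − 7|·|-5y - 37|.
Assume first that |y − 7| < 2, so |y| < 9. Then |-5y - 37| ≤ 5·9 + 37 = 82.
Hence |(-5y^2 - 2y - 5) + 264| ≤ 82|y − 7| < ε provided |y − 7| < ε/82.
Take δ = min(2, ε/82). Then 0 < |y − 7| < δ gives both |y − 7| < 2 and |y − 7| < ε/82, so |(-5y^2 - 2y - 5) + 264| < ε.

δ = min(2, ε/82)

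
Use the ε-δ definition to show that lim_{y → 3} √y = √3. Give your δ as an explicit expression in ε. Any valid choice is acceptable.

δ = min(3, √3·ε)

Let ε > 0. We want δ > 0 such that 0 < |y − 3| < δ implies |√y − √3| < ε.
Multiplying by the conjugate, |√y − √3| = |y − 3|/(√y + √3).
Restrict δ ≤ 3 so that |y − 3| < 3 forces y > 0, and then √y + √3 > √3.
Hence |√y − √3| < |y − 3|/√3, which is < ε once |y − 3| < √3·ε.
Take δ = min(3, √3·ε). If 0 < |y − 3| < δ then y > 0 and |√y − √3| < |y − 3|/√3 < ε.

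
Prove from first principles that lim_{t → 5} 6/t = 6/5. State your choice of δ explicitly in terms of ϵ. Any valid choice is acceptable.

δ = min(5/2, (25/12)ϵ)

Suppose ϵ > 0. We seek δ > 0 such that 0 < |t − 5| < δ implies |6/t − (6/5)| < ϵ.
|6/t − (6/5)| = 6·|5 − t|/(5·|t|) = 6|t − 5|/(5|t|).
Require δ ≤ 5/2 so that |t| > 5 − 5/2 = 5/2, hence 5|t| > 25/2.
Then |6/t − (6/5)| < 6|t − 5|/(25/2), which is < ϵ when |t − 5| < (25/12)ϵ.
Take δ = min(5/2, (25/12)ϵ). Then 0 < |t − 5| < δ gives both |t − 5| < 5/2 and |t − 5| < (25/12)ϵ, so |6/t − (6/5)| < ϵ.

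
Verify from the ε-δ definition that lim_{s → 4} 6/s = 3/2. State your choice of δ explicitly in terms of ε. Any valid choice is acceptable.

δ = min(2, (4/3)ε)

Fix ε > 0. We seek δ > 0 such that 0 < |s − 4| < δ implies |6/s − (3/2)| < ε.
|6/s − (3/2)| = 6·|4 − s|/(4·|s|) = 6|s − 4|/(4|s|).
Require δ ≤ 2 so that |s| > 4 − 2 = 2, hence 4|s| > 8.
Then |6/s − (3/2)| < 6|s − 4|/8, which is < ε when |s − 4| < (4/3)ε.
Take δ = min(2, (4/3)ε). Then 0 < |s − 4| < δ gives both |s − 4| < 2 and |s − 4| < (4/3)ε, so |6/s − (3/2)| < ε.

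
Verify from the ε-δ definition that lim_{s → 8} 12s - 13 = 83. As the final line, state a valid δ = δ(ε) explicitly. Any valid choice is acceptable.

δ = ε/12

Fix ε > 0. We need δ > 0 so that 0 < |s − 8| < δ implies |(12s - 13) − 83| < ε.
Since (12s - 13) − 83 = 12(s − 8), we have |(12s - 13) − 83| = 12|s − 8|.
Thus it suffices that |s − 8| < ε/12.
Choosing δ = ε/12 gives |(12s - 13) − 83| = 12|s − 8| < ε whenever |s − 8| < δ.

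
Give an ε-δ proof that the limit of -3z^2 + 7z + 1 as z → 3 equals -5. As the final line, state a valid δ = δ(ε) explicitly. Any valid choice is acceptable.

δ = min(1, ε/14)

Suppose ε > 0. We want δ > 0 such that 0 < |z − 3| < δ implies |(-3z^2 + 7z + 1) + 5| < ε.
(-3z^2 + 7z + 1) + 5 = -3z^2 + 7z + 6 = (z − 3)(-3z - 2).
So |(-3z^2 + 7z + 1) + 5| = |z − 3|·|-3z - 2|.
Require δ ≤ 1. Then |z − 3| < 1 gives |z| < 4, and by the triangle inequality |-3z - 2| ≤ 3·4 + 2 = 14.
Hence |(-3z^2 + 7z + 1) + 5| ≤ 14|z − 3| < ε provided |z − 3| < ε/14.
Take δ = min(1, ε/14). Then 0 < |z − 3| < δ gives both |z − 3| < 1 and |z − 3| < ε/14, so |(-3z^2 + 7z + 1) + 5| < ε.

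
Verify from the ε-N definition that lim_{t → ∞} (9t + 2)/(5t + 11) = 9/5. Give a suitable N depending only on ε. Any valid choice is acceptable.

N = (89/25)/ε

Suppose ε > 0. We seek N > 0 such that t > N implies |(9t + 2)/(5t + 11) − (9/5)| < ε.
(9t + 2)/(5t + 11) − (9/5) = (5(9t + 2) − 9(5t + 11)) / (5(5t + 11)) = -89/(5(5t + 11)).
For t > 0 we have 5t + 11 > 5t, so |(9t + 2)/(5t + 11) − (9/5)| = 89/(5(5t + 11)) < 89/(5·5t) = (89/25)/t.
Thus |(9t + 2)/(5t + 11) − (9/5)| < ε whenever t > (89/25)/ε.
Take N = (89/25)/ε. If t > N then |(9t + 2)/(5t + 11) − (9/5)| < (89/25)/t < ε.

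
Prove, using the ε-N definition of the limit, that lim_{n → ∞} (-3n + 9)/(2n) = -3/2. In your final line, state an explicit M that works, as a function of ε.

M = (9/2)/ε

Fix ε > 0. For n ≥ 1, |(-3n + 9)/(2n) + 3/2| = |18|/(2(2n)) = 18/(2(2n)).
Since 2n ≥ 2n for n ≥ 1, this is ≤ 18/(2·2n) = (9/2)/n.
So |(-3n + 9)/(2n) + 3/2| < ε whenever n > (9/2)/ε.
Take M = (9/2)/ε. If n > M then |(-3n + 9)/(2n) + 3/2| ≤ (9/2)/n < ε.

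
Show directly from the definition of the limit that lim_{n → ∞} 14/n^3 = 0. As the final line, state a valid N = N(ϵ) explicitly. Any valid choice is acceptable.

Let ϵ > 0 be given. For n ≥ 1, |14/n^3 − 0| = 14/n^3.
14/n^3 < ϵ ⇔ n^3 > 14/ϵ ⇔ n > (14/ϵ)^{1/3}.
Take N = (14/ϵ)^{1/3}. Then n > N implies 14/n^3 < ϵ.

N = (14/ϵ)^{1/3}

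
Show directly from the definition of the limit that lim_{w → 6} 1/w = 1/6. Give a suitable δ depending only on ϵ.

Suppose ϵ > 0. We seek δ > 0 such that 0 < |w − 6| < δ implies |1/w − (1/6)| < ϵ.
|1/w − (1/6)| = |6 − w|/(6·|w|) = |w − 6|/(6|w|).
Restrict δ ≤ 3. Then |w − 6| < 3 gives |w| > 3, so 6|w| > 18.
Then |1/w − (1/6)| < |w − 6|/18, which is < ϵ when |w − 6| < 18ϵ.
Take δ = min(3, 18ϵ). Then 0 < |w − 6| < δ gives both |w − 6| < 3 and |w − 6| < 18ϵ, so |1/w − (1/6)| < ϵ.

δ = min(3, 18ϵ)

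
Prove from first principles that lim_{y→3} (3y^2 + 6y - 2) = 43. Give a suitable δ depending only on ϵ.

Fix ϵ > 0. We want δ > 0 such that 0 < |y − 3| < δ implies |(3y^2 + 6y - 2) − 43| < ϵ.
(3y^2 + 6y - 2) − 43 = 3y^2 + 6y - 45 = (y − 3)(3y + 15).
So |(3y^2 + 6y - 2) − 43| = |y − 3|·|3y + 15|.
Assume first that |y − 3| < 1, so |y| < 4. Then |3y + 15| ≤ 3·4 + 15 = 27.
Hence |(3y^2 + 6y - 2) − 43| ≤ 27|y − 3| < ϵ provided |y − 3| < ϵ/27.
Choosing δ = min(1, ϵ/27) ensures both conditions, hence |(3y^2 + 6y - 2) − 43| < ϵ.

δ = min(1, ϵ/27)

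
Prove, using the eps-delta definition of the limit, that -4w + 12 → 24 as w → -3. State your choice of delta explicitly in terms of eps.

delta = eps/4

Let eps > 0 be given. We need delta > 0 so that 0 < |w + 3| < delta implies |(-4w + 12) − 24| < eps.
Since (-4w + 12) − 24 = -4(w + 3), we have |(-4w + 12) − 24| = 4|w + 3|.
Thus it suffices that |w + 3| < eps/4.
Take delta = eps/4. If 0 < |w + 3| < delta then |(-4w + 12) − 24| = 4|w + 3| < 4·(eps/4) = eps.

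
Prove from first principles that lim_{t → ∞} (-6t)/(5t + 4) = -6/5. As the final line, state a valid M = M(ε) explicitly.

M = (24/25)/ε

Suppose ε > 0. We seek M > 0 such that t > M implies |(-6t)/(5t + 4) + 6/5| < ε.
(-6t)/(5t + 4) + 6/5 = (5(-6t) − (-6)(5t + 4)) / (5(5t + 4)) = 24/(5(5t + 4)).
For t > 0 we have 5t + 4 > 5t, so |(-6t)/(5t + 4) + 6/5| = 24/(5(5t + 4)) < 24/(5·5t) = (24/25)/t.
Thus |(-6t)/(5t + 4) + 6/5| < ε whenever t > (24/25)/ε.
Take M = (24/25)/ε. If t > M then |(-6t)/(5t + 4) + 6/5| < (24/25)/t < ε.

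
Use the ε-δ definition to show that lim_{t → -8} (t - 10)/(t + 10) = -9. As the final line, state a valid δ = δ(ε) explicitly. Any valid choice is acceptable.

δ = min(1, (1/10)ε)

Suppose ε > 0. We want δ > 0 with 0 < |t + 8| < δ ⇒ |(t - 10)/(t + 10) + 9| < ε.
Combining over a common denominator, (t - 10)/(t + 10) + 9 = [(t - 10)·2 − (-18)·(t + 10)] / [2·(t + 10)] = 20(t + 8) / (2(t + 10)).
So |(t - 10)/(t + 10) + 9| = 20|t + 8| / (2·|t + 10|).
Require δ ≤ 1, so |t + 10| ≥ |2| − |t + 8| > 2 − 1 = 1.
Hence |(t - 10)/(t + 10) + 9| < 20|t + 8|/(2·1) = 10|t + 8|, which is < ε once |t + 8| < (1/10)ε.
Take δ = min(1, (1/10)ε). Then 0 < |t + 8| < δ forces both bounds, so |(t - 10)/(t + 10) + 9| < ε.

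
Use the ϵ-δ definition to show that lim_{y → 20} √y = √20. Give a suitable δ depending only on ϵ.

δ = min(20, √20·ϵ)

Suppose ϵ > 0. We want δ > 0 such that 0 < |y − 20| < δ implies |√y − √20| < ϵ.
Rationalise: √y − √20 = (y − 20)/(√y + √20), so |√y − √20| = |y − 20|/(√y + √20).
Restrict δ ≤ 20 so that |y − 20| < 20 forces y > 0, and then √y + √20 > √20.
Hence |√y − √20| < |y − 20|/√20, which is < ϵ once |y − 20| < √20·ϵ.
Take δ = min(20, √20·ϵ). If 0 < |y − 20| < δ then y > 0 and |√y − √20| < |y − 20|/√20 < ϵ.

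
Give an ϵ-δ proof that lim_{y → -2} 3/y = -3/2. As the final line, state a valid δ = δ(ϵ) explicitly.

δ = min(1, (2/3)ϵ)

Fix ϵ > 0. We seek δ > 0 such that 0 < |y + 2| < δ implies |3/y + 3/2| < ϵ.
|3/y + 3/2| = 3·|-2 − y|/(2·|y|) = 3|y + 2|/(2|y|).
Restrict δ ≤ 1. Then |y + 2| < 1 gives |y| > 1, so 2|y| > 2.
Then |3/y + 3/2| < 3|y + 2|/2, which is < ϵ when |y + 2| < (2/3)ϵ.
Take δ = min(1, (2/3)ϵ). Then 0 < |y + 2| < δ gives both |y + 2| < 1 and |y + 2| < (2/3)ϵ, so |3/y + 3/2| < ϵ.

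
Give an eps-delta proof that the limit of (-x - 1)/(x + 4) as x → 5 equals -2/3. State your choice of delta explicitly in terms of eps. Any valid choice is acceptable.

delta = min(9/2, (27/2)eps)

Suppose eps > 0. We want delta > 0 with 0 < |x − 5| < delta ⇒ |(-x - 1)/(x + 4) + 2/3| < eps.
Combining over a common denominator, (-x - 1)/(x + 4) + 2/3 = [(-x - 1)·9 − (-6)·(x + 4)] / [9·(x + 4)] = -3(x − 5) / (9(x + 4)).
So |(-x - 1)/(x + 4) + 2/3| = 3|x − 5| / (9·|x + 4|).
Require delta ≤ 9/2, so |x + 4| ≥ |9| − |x − 5| > 9 − 9/2 = 9/2.
Hence |(-x - 1)/(x + 4) + 2/3| < 3|x − 5|/(9·(9/2)) = (2/27)|x − 5|, which is < eps once |x − 5| < (27/2)eps.
Take delta = min(9/2, (27/2)eps). Then 0 < |x − 5| < delta forces both bounds, so |(-x - 1)/(x + 4) + 2/3| < eps.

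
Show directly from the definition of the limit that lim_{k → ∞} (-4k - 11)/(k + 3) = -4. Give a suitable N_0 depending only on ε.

N_0 = 1/ε

Fix ε > 0. For k ≥ 1, |(-4k - 11)/(k + 3) + 4| = |1|/((k + 3)) = 1/((k + 3)).
Since k + 3 ≥ k for k ≥ 1, this is ≤ 1/(k) = 1/k.
So |(-4k - 11)/(k + 3) + 4| < ε whenever k > 1/ε.
Take N_0 = 1/ε. If k > N_0 then |(-4k - 11)/(k + 3) + 4| ≤ 1/k < ε.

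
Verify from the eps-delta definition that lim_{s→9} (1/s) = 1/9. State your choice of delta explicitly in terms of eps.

Let eps > 0. We seek delta > 0 such that 0 < |s − 9| < delta implies |1/s − (1/9)| < eps.
|1/s − (1/9)| = |9 − s|/(9·|s|) = |s − 9|/(9|s|).
Require delta ≤ 9/2 so that |s| > 9 − 9/2 = 9/2, hence 9|s| > 81/2.
Then |1/s − (1/9)| < |s − 9|/(81/2), which is < eps when |s − 9| < (81/2)eps.
Take delta = min(9/2, (81/2)eps). Then 0 < |s − 9| < delta gives both |s − 9| < 9/2 and |s − 9| < (81/2)eps, so |1/s − (1/9)| < eps.

delta = min(9/2, (81/2)eps)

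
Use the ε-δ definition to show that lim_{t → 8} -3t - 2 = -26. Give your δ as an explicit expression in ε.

Let ε > 0 be given. We need δ > 0 so that 0 < |t − 8| < δ implies |(-3t - 2) + 26| < ε.
Since (-3t - 2) + 26 = -3(t − 8), we have |(-3t - 2) + 26| = 3|t − 8|.
So 3|t − 8| < ε exactly when |t − 8| < ε/3.
Choosing δ = ε/3 gives |(-3t - 2) + 26| = 3|t − 8| < ε whenever |t − 8| < δ.

δ = ε/3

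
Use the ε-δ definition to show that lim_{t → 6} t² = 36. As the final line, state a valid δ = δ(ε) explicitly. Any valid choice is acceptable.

Suppose ε > 0. We seek δ > 0 with 0 < |t − 6| < δ ⇒ |t² − 36| < ε.
Factor: t² − 36 = (t − 6)(t + 6), so |t² − 36| = |t − 6|·|t + 6|.
Impose δ ≤ 2 so that |t| < 8; then |t + 6| ≤ 14.
Hence |t² − 36| ≤ 14|t − 6|, which is < ε once |t − 6| < ε/14.
Take δ = min(2, ε/14). If 0 < |t − 6| < δ then both bounds hold and |t² − 36| ≤ 14|t − 6| < 14·(ε/14) = ε.

δ = min(2, ε/14)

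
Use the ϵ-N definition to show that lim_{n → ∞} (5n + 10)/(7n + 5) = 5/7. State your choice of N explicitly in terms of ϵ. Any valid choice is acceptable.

Suppose ϵ > 0. For n ≥ 1, |(5n + 10)/(7n + 5) − (5/7)| = |45|/(7(7n + 5)) = 45/(7(7n + 5)).
Since 7n + 5 ≥ 7n for n ≥ 1, this is ≤ 45/(7·7n) = (45/49)/n.
So |(5n + 10)/(7n + 5) − (5/7)| < ϵ whenever n > (45/49)/ϵ.
Take N = (45/49)/ϵ. If n > N then |(5n + 10)/(7n + 5) − (5/7)| ≤ (45/49)/n < ϵ.

N = (45/49)/ϵ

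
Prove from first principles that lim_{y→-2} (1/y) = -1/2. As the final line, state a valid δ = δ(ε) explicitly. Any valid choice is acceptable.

Suppose ε > 0. We seek δ > 0 such that 0 < |y + 2| < δ implies |1/y + 1/2| < ε.
|1/y + 1/2| = |-2 − y|/(2·|y|) = |y + 2|/(2|y|).
Restrict δ ≤ 1. Then |y + 2| < 1 gives |y| > 1, so 2|y| > 2.
Then |1/y + 1/2| < |y + 2|/2, which is < ε when |y + 2| < 2ε.
Take δ = min(1, 2ε). Then 0 < |y + 2| < δ gives both |y + 2| < 1 and |y + 2| < 2ε, so |1/y + 1/2| < ε.

δ = min(1, 2ε)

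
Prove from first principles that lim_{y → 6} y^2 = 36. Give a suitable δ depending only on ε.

δ = min(1, ε/13)

Fix ε > 0. We seek δ > 0 with 0 < |y − 6| < δ ⇒ |y^2 − 36| < ε.
Factor: y^2 − 36 = (y − 6)(y + 6), so |y^2 − 36| = |y − 6|·|y + 6|.
Restrict δ ≤ 1. Then |y − 6| < 1 gives |y| < 7, so by the triangle inequality |y + 6| ≤ 7 + 6 = 13.
Hence |y^2 − 36| ≤ 13|y − 6|, which is < ε once |y − 6| < ε/13.
Take δ = min(1, ε/13). If 0 < |y − 6| < δ then both bounds hold and |y^2 − 36| ≤ 13|y − 6| < 13·(ε/13) = ε.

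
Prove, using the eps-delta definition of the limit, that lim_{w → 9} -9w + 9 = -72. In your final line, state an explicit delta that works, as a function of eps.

delta = eps/9

Let eps > 0 be given. We need delta > 0 so that 0 < |w − 9| < delta implies |(-9w + 9) + 72| < eps.
Since (-9w + 9) + 72 = -9(w − 9), we have |(-9w + 9) + 72| = 9|w − 9|.
Thus it suffices that |w − 9| < eps/9.
Choosing delta = eps/9 gives |(-9w + 9) + 72| = 9|w − 9| < eps whenever |w − 9| < delta.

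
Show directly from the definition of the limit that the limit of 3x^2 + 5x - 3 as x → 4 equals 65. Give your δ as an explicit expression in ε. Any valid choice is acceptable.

Fix ε > 0. We want δ > 0 such that 0 < |x − 4| < δ implies |(3x^2 + 5x - 3) − 65| < ε.
(3x^2 + 5x - 3) − 65 = 3x^2 + 5x - 68 = (x − 4)(3x + 17).
So |(3x^2 + 5x - 3) − 65| = |x − 4|·|3x + 17|.
Require δ ≤ 1. Then |x − 4| < 1 gives |x| < 5, and by the triangle inequality |3x + 17| ≤ 3·5 + 17 = 32.
Hence |(3x^2 + 5x - 3) − 65| ≤ 32|x − 4| < ε provided |x − 4| < ε/32.
Take δ = min(1, ε/32). Then 0 < |x − 4| < δ gives both |x − 4| < 1 and |x − 4| < ε/32, so |(3x^2 + 5x - 3) − 65| < ε.

δ = min(1, ε/32)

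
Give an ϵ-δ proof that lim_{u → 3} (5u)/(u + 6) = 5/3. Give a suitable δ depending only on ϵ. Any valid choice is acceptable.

δ = min(9/2, (27/20)ϵ)

Let ϵ > 0 be given. We want δ > 0 with 0 < |u − 3| < δ ⇒ |(5u)/(u + 6) − (5/3)| < ϵ.
Combining over a common denominator, (5u)/(u + 6) − (5/3) = [(5u)·9 − 15·(u + 6)] / [9·(u + 6)] = 30(u − 3) / (9(u + 6)).
So |(5u)/(u + 6) − (5/3)| = 30|u − 3| / (9·|u + 6|).
Require δ ≤ 9/2, so |u + 6| ≥ |9| − |u − 3| > 9 − 9/2 = 9/2.
Hence |(5u)/(u + 6) − (5/3)| < 30|u − 3|/(9·(9/2)) = (20/27)|u − 3|, which is < ϵ once |u − 3| < (27/20)ϵ.
Take δ = min(9/2, (27/20)ϵ). Then 0 < |u − 3| < δ forces both bounds, so |(5u)/(u + 6) − (5/3)| < ϵ.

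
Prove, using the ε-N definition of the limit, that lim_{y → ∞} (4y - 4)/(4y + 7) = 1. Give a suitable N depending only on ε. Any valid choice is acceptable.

N = (11/4)/ε

Fix ε > 0. We seek N > 0 such that y > N implies |(4y - 4)/(4y + 7) − 1| < ε.
(4y - 4)/(4y + 7) − 1 = (4(4y - 4) − 4(4y + 7)) / (4(4y + 7)) = -44/(4(4y + 7)).
For y > 0 we have 4y + 7 > 4y, so |(4y - 4)/(4y + 7) − 1| = 44/(4(4y + 7)) < 44/(4·4y) = (11/4)/y.
Thus |(4y - 4)/(4y + 7) − 1| < ε whenever y > (11/4)/ε.
Take N = (11/4)/ε. If y > N then |(4y - 4)/(4y + 7) − 1| < (11/4)/y < ε.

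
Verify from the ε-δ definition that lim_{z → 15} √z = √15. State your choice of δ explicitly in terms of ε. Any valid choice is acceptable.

δ = min(15, √15·ε)

Let ε > 0. We want δ > 0 such that 0 < |z − 15| < δ implies |√z − √15| < ε.
Rationalise: √z − √15 = (z − 15)/(√z + √15), so |√z − √15| = |z − 15|/(√z + √15).
Restrict δ ≤ 15 so that |z − 15| < 15 forces z > 0, and then √z + √15 > √15.
Hence |√z − √15| < |z − 15|/√15, which is < ε once |z − 15| < √15·ε.
Take δ = min(15, √15·ε). If 0 < |z − 15| < δ then z > 0 and |√z − √15| < |z − 15|/√15 < ε.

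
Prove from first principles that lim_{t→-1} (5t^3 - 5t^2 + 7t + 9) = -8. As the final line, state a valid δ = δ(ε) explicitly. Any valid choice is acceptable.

Suppose ε > 0. We want δ > 0 such that 0 < |t + 1| < δ implies |(5t^3 - 5t^2 + 7t + 9) + 8| < ε.
(5t^3 - 5t^2 + 7t + 9) + 8 = 5t^3 - 5t^2 + 7t + 17 = (t + 1)(5t^2 - 10t + 17).
So |(5t^3 - 5t^2 + 7t + 9) + 8| = |t + 1|·|5t^2 - 10t + 17|.
Assume first that |t + 1| < 1, so |t| < 2. Then |5t^2 - 10t + 17| ≤ 5·2^2 + 10·2 + 17 = 57.
Hence |(5t^3 - 5t^2 + 7t + 9) + 8| ≤ 57|t + 1| < ε provided |t + 1| < ε/57.
Choosing δ = min(1, ε/57) ensures both conditions, hence |(5t^3 - 5t^2 + 7t + 9) + 8| < ε.

δ = min(1, ε/57)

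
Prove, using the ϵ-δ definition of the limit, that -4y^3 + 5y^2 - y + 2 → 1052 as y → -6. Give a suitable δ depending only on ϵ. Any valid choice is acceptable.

Suppose ϵ > 0. We want δ > 0 such that 0 < |y + 6| < δ implies |(-4y^3 + 5y^2 - y + 2) − 1052| < ϵ.
(-4y^3 + 5y^2 - y + 2) − 1052 = -4y^3 + 5y^2 - y - 1050 = (y + 6)(-4y^2 + 29y - 175).
So |(-4y^3 + 5y^2 - y + 2) − 1052| = |y + 6|·|-4y^2 + 29y - 175|.
Assume first that |y + 6| < 2, so |y| < 8. Then |-4y^2 + 29y - 175| ≤ 4·8^2 + 29·8 + 175 = 663.
Hence |(-4y^3 + 5y^2 - y + 2) − 1052| ≤ 663|y + 6| < ϵ provided |y + 6| < ϵ/663.
Choosing δ = min(2, ϵ/663) ensures both conditions, hence |(-4y^3 + 5y^2 - y + 2) − 1052| < ϵ.

δ = min(2, ϵ/663)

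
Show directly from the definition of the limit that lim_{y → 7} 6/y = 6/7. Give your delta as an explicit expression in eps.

delta = min(7/2, (49/12)eps)

Let eps > 0 be given. We seek delta > 0 such that 0 < |y − 7| < delta implies |6/y − (6/7)| < eps.
|6/y − (6/7)| = 6·|7 − y|/(7·|y|) = 6|y − 7|/(7|y|).
Restrict delta ≤ 7/2. Then |y − 7| < 7/2 gives |y| > 7/2, so 7|y| > 49/2.
Then |6/y − (6/7)| < 6|y − 7|/(49/2), which is < eps when |y − 7| < (49/12)eps.
Take delta = min(7/2, (49/12)eps). Then 0 < |y − 7| < delta gives both |y − 7| < 7/2 and |y − 7| < (49/12)eps, so |6/y − (6/7)| < eps.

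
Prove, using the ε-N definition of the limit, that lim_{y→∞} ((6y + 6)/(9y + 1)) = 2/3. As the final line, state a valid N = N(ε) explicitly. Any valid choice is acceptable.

N = (16/27)/ε

Suppose ε > 0. We seek N > 0 such that y > N implies |(6y + 6)/(9y + 1) − (2/3)| < ε.
(6y + 6)/(9y + 1) − (2/3) = (9(6y + 6) − 6(9y + 1)) / (9(9y + 1)) = 48/(9(9y + 1)).
For y > 0 we have 9y + 1 > 9y, so |(6y + 6)/(9y + 1) − (2/3)| = 48/(9(9y + 1)) < 48/(9·9y) = (16/27)/y.
Thus |(6y + 6)/(9y + 1) − (2/3)| < ε whenever y > (16/27)/ε.
Take N = (16/27)/ε. If y > N then |(6y + 6)/(9y + 1) − (2/3)| < (16/27)/y < ε.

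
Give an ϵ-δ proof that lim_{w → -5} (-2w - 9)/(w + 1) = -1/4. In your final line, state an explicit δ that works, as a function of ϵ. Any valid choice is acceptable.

Let ϵ > 0 be given. We want δ > 0 with 0 < |w + 5| < δ ⇒ |(-2w - 9)/(w + 1) + 1/4| < ϵ.
Combining over a common denominator, (-2w - 9)/(w + 1) + 1/4 = [(-2w - 9)·(-4) − 1·(w + 1)] / [(-4)·(w + 1)] = 7(w + 5) / ((-4)(w + 1)).
So |(-2w - 9)/(w + 1) + 1/4| = 7|w + 5| / (4·|w + 1|).
Require δ ≤ 2, so |w + 1| ≥ |-4| − |w + 5| > 4 − 2 = 2.
Hence |(-2w - 9)/(w + 1) + 1/4| < 7|w + 5|/(4·2) = (7/8)|w + 5|, which is < ϵ once |w + 5| < (8/7)ϵ.
Take δ = min(2, (8/7)ϵ). Then 0 < |w + 5| < δ forces both bounds, so |(-2w - 9)/(w + 1) + 1/4| < ϵ.

δ = min(2, (8/7)ϵ)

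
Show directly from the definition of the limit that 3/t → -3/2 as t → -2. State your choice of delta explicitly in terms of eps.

Let eps > 0. We seek delta > 0 such that 0 < |t + 2| < delta implies |3/t + 3/2| < eps.
|3/t + 3/2| = 3·|-2 − t|/(2·|t|) = 3|t + 2|/(2|t|).
Restrict delta ≤ 1. Then |t + 2| < 1 gives |t| > 1, so 2|t| > 2.
Then |3/t + 3/2| < 3|t + 2|/2, which is < eps when |t + 2| < (2/3)eps.
Take delta = min(1, (2/3)eps). Then 0 < |t + 2| < delta gives both |t + 2| < 1 and |t + 2| < (2/3)eps, so |3/t + 3/2| < eps.

delta = min(1, (2/3)eps)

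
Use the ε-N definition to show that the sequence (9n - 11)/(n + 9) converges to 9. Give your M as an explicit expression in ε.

Fix ε > 0. For n ≥ 1, |(9n - 11)/(n + 9) − 9| = |-92|/((n + 9)) = 92/((n + 9)).
Since n + 9 ≥ n for n ≥ 1, this is ≤ 92/(n) = 92/n.
So |(9n - 11)/(n + 9) − 9| < ε whenever n > 92/ε.
Take M = 92/ε. If n > M then |(9n - 11)/(n + 9) − 9| ≤ 92/n < ε.

M = 92/ε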